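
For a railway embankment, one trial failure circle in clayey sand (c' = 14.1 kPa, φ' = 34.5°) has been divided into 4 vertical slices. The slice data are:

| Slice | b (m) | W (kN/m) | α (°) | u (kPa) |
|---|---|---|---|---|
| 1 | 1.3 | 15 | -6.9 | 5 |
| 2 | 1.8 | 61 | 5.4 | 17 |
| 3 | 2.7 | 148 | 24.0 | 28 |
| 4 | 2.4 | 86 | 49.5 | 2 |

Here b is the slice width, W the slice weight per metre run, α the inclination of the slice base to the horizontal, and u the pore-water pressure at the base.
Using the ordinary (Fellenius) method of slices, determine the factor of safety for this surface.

Ordinary method of slices: FS = Σ[c'·Δl_i + (W_i cosα_i − u_i·Δl_i)·tanφ'] / Σ W_i sinα_i, with Δl_i = b_i / cosα_i.
Slice 1: Δl = 1.3/cos(-6.9°) = 1.309 m; N'_1 = 15·cos(-6.9°) − 5·1.309 = 8.3; c'Δl = 18.46; W sinα = -1.8
Slice 2: Δl = 1.8/cos5.4° = 1.808 m; N'_2 = 61·cos5.4° − 17·1.808 = 30.0; c'Δl = 25.49; W sinα = 5.7
Slice 3: Δl = 2.7/cos24.0° = 2.956 m; N'_3 = 148·cos24.0° − 28·2.956 = 52.5; c'Δl = 41.67; W sinα = 60.2
Slice 4: Δl = 2.4/cos49.5° = 3.695 m; N'_4 = 86·cos49.5° − 2·3.695 = 48.5; c'Δl = 52.11; W sinα = 65.4
Σc'Δl = 137.7 kN/m; ΣN' = 139.2 kN/m; ΣW sinα = 129.5 kN/m
Resisting = 137.7 + 139.2·tan34.5° = 137.7 + 95.7 = 233.4 kN/m
FS = 233.4 / 129.5 = 1.802

FS = 1.80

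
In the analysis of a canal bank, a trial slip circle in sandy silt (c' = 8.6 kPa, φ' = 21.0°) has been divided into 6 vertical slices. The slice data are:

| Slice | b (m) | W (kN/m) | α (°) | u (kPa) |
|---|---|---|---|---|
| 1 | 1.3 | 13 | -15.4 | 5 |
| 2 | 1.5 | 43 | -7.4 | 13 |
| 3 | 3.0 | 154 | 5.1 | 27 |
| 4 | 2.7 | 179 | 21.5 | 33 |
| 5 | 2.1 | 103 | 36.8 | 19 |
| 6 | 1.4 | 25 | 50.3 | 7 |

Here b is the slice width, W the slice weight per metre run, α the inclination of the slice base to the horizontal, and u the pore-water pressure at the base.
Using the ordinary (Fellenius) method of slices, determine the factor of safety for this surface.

FS = 1.29

Ordinary method of slices: FS = Σ[c'·Δl_i + (W_i cosα_i − u_i·Δl_i)·tanφ'] / Σ W_i sinα_i, with Δl_i = b_i / cosα_i.
Slice 1: Δl = 1.3/cos(-15.4°) = 1.348 m; N'_1 = 13·cos(-15.4°) − 5·1.348 = 5.8; c'Δl = 11.60; W sinα = -3.5
Slice 2: Δl = 1.5/cos(-7.4°) = 1.513 m; N'_2 = 43·cos(-7.4°) − 13·1.513 = 23.0; c'Δl = 13.01; W sinα = -5.5
Slice 3: Δl = 3.0/cos5.1° = 3.012 m; N'_3 = 154·cos5.1° − 27·3.012 = 72.1; c'Δl = 25.90; W sinα = 13.7
Slice 4: Δl = 2.7/cos21.5° = 2.902 m; N'_4 = 179·cos21.5° − 33·2.902 = 70.8; c'Δl = 24.96; W sinα = 65.6
Slice 5: Δl = 2.1/cos36.8° = 2.623 m; N'_5 = 103·cos36.8° − 19·2.623 = 32.6; c'Δl = 22.55; W sinα = 61.7
Slice 6: Δl = 1.4/cos50.3° = 2.192 m; N'_6 = 25·cos50.3° − 7·2.192 = 0.6; c'Δl = 18.85; W sinα = 19.2
Σc'Δl = 116.9 kN/m; ΣN' = 204.9 kN/m; ΣW sinα = 151.2 kN/m
Resisting = 116.9 + 204.9·tan21.0° = 116.9 + 78.7 = 195.5 kN/m
FS = 195.5 / 151.2 = 1.293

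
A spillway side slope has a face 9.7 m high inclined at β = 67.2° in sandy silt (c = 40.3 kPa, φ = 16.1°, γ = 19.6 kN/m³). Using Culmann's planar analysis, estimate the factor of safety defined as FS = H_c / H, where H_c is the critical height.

H_c = (4c/γ) · sinβ cosφ / [1 − cos(β − φ)]
    = (4·40.3/19.6) · sin67.2°·cos16.1° / [1 − cos51.1°]
    = 8.224 · 0.8857 / 0.3720 = 19.58 m
FS = H_c / H = 19.58 / 9.7 = 2.019

FS = 2.02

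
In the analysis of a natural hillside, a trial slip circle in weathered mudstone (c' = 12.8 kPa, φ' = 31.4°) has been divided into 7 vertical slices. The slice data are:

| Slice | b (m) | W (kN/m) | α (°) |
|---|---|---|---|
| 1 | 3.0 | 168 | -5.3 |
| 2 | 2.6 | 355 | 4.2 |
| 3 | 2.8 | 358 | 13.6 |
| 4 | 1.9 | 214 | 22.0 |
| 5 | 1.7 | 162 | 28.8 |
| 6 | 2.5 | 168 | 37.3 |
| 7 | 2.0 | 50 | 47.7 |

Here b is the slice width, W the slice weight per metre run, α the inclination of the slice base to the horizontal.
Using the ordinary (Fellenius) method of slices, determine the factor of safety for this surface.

FS = 2.75

Ordinary method of slices: FS = Σ[c'·Δl_i + (W_i cosα_i)·tanφ'] / Σ W_i sinα_i, with Δl_i = b_i / cosα_i.
Slice 1: Δl = 3.0/cos(-5.3°) = 3.013 m; N'_1 = 168·cos(-5.3°) = 167.3; c'Δl = 38.56; W sinα = -15.5
Slice 2: Δl = 2.6/cos4.2° = 2.607 m; N'_2 = 355·cos4.2° = 354.0; c'Δl = 33.37; W sinα = 26.0
Slice 3: Δl = 2.8/cos13.6° = 2.881 m; N'_3 = 358·cos13.6° = 348.0; c'Δl = 36.87; W sinα = 84.2
Slice 4: Δl = 1.9/cos22.0° = 2.049 m; N'_4 = 214·cos22.0° = 198.4; c'Δl = 26.23; W sinα = 80.2
Slice 5: Δl = 1.7/cos28.8° = 1.940 m; N'_5 = 162·cos28.8° = 142.0; c'Δl = 24.83; W sinα = 78.0
Slice 6: Δl = 2.5/cos37.3° = 3.143 m; N'_6 = 168·cos37.3° = 133.6; c'Δl = 40.23; W sinα = 101.8
Slice 7: Δl = 2.0/cos47.7° = 2.972 m; N'_7 = 50·cos47.7° = 33.7; c'Δl = 38.04; W sinα = 37.0
Σc'Δl = 238.1 kN/m; ΣN' = 1377.0 kN/m; ΣW sinα = 391.7 kN/m
Resisting = 238.1 + 1377.0·tan31.4° = 238.1 + 840.5 = 1078.6 kN/m
FS = 1078.6 / 391.7 = 2.754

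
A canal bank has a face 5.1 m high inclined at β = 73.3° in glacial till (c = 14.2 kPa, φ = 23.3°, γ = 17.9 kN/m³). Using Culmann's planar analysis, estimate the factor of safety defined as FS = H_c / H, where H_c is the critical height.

H_c = (4c/γ) · sinβ cosφ / [1 − cos(β − φ)]
    = (4·14.2/17.9) · sin73.3°·cos23.3° / [1 − cos50.0°]
    = 3.173 · 0.8797 / 0.3572 = 7.81 m
FS = H_c / H = 7.81 / 5.1 = 1.532

FS = 1.53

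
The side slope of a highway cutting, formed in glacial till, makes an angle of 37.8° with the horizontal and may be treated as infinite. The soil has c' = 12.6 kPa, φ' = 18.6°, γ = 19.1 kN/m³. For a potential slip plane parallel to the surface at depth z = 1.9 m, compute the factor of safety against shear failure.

For an infinite slope with a slip plane parallel to the surface (no pore pressure): FS = [c' + γz cos²β tanφ'] / [γz sinβ cosβ].
γz = 19.1·1.9 = 36.29 kN/m²
Numerator = 12.6 + 36.29·cos²37.8°·tan18.6° = 12.6 + 36.29·0.6243·0.3365 = 20.225 kPa
Denominator = 36.29·sin37.8°·cos37.8° = 36.29·0.6129·0.7902 = 17.575 kPa
FS = 20.225 / 17.575 = 1.151

FS = 1.15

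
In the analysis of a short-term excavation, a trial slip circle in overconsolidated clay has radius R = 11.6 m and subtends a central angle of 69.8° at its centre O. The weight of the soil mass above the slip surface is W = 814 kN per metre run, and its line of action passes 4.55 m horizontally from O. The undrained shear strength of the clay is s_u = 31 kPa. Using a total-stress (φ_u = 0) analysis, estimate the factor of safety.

FS = 1.37

Taking moments about the centre O, the resisting moment is provided by the undrained shear strength acting along the arc:
Arc length L_a = R·θ = 11.6·(69.8°·π/180) = 11.6·1.2182 = 14.13 m
M_R = s_u·L_a·R = 31·14.13·11.6 = 5081.7 kN·m/m
M_D = W·d = 814·4.55 = 3703.7 kN·m/m
FS = M_R / M_D = 5081.7 / 3703.7 = 1.372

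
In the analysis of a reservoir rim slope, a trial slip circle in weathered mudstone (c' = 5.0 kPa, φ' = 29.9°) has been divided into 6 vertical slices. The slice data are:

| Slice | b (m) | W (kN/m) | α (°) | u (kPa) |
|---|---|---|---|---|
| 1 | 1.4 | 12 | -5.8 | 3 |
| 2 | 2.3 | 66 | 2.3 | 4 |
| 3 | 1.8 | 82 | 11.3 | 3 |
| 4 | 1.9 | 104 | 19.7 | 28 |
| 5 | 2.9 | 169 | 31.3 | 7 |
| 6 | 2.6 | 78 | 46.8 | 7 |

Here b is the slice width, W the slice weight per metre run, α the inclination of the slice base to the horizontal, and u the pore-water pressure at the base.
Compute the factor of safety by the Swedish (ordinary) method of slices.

Ordinary method of slices: FS = Σ[c'·Δl_i + (W_i cosα_i − u_i·Δl_i)·tanφ'] / Σ W_i sinα_i, with Δl_i = b_i / cosα_i.
Slice 1: Δl = 1.4/cos(-5.8°) = 1.407 m; N'_1 = 12·cos(-5.8°) − 3·1.407 = 7.7; c'Δl = 7.04; W sinα = -1.2
Slice 2: Δl = 2.3/cos2.3° = 2.302 m; N'_2 = 66·cos2.3° − 4·2.302 = 56.7; c'Δl = 11.51; W sinα = 2.6
Slice 3: Δl = 1.8/cos11.3° = 1.836 m; N'_3 = 82·cos11.3° − 3·1.836 = 74.9; c'Δl = 9.18; W sinα = 16.1
Slice 4: Δl = 1.9/cos19.7° = 2.018 m; N'_4 = 104·cos19.7° − 28·2.018 = 41.4; c'Δl = 10.09; W sinα = 35.1
Slice 5: Δl = 2.9/cos31.3° = 3.394 m; N'_5 = 169·cos31.3° − 7·3.394 = 120.6; c'Δl = 16.97; W sinα = 87.8
Slice 6: Δl = 2.6/cos46.8° = 3.798 m; N'_6 = 78·cos46.8° − 7·3.798 = 26.8; c'Δl = 18.99; W sinα = 56.9
Σc'Δl = 73.8 kN/m; ΣN' = 328.2 kN/m; ΣW sinα = 197.2 kN/m
Resisting = 73.8 + 328.2·tan29.9° = 73.8 + 188.7 = 262.5 kN/m
FS = 262.5 / 197.2 = 1.331

FS = 1.33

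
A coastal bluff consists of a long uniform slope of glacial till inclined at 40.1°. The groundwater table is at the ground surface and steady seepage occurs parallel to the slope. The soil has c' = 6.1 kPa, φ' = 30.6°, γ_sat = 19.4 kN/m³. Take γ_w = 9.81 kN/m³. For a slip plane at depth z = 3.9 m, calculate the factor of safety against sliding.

With seepage parallel to the slope and the water table at the surface, the effective normal stress on the slip plane uses the buoyant unit weight γ' = γ_sat − γ_w while the driving shear stress uses γ_sat:
FS = [c' + γ' z cos²β tanφ'] / [γ_sat z sinβ cosβ]
γ' = 19.4 − 9.81 = 9.59 kN/m³
Numerator = 6.1 + 9.59·3.9·cos²40.1°·tan30.6° = 6.1 + 9.59·3.9·0.5851·0.5914 = 19.042 kPa
Denominator = 19.4·3.9·sin40.1°·cos40.1° = 19.4·3.9·0.6441·0.7649 = 37.278 kPa
FS = 19.042 / 37.278 = 0.511

FS = 0.51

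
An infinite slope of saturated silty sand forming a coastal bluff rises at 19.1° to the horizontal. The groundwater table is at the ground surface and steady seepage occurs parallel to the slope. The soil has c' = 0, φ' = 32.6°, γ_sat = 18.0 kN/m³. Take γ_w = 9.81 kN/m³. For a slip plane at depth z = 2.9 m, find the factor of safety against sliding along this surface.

FS = 0.84

With seepage parallel to the slope and the water table at the surface, the effective normal stress on the slip plane uses the buoyant unit weight γ' = γ_sat − γ_w while the driving shear stress uses γ_sat:
FS = [c' + γ' z cos²β tanφ'] / [γ_sat z sinβ cosβ]
(For c' = 0 this reduces to FS = (γ'/γ_sat)·tanφ'/tanβ.)
γ' = 18.0 − 9.81 = 8.19 kN/m³
Numerator = 0.0 + 8.19·2.9·cos²19.1°·tan32.6° = 0.0 + 8.19·2.9·0.8929·0.6395 = 13.563 kPa
Denominator = 18.0·2.9·sin19.1°·cos19.1° = 18.0·2.9·0.3272·0.9449 = 16.140 kPa
FS = 13.563 / 16.140 = 0.840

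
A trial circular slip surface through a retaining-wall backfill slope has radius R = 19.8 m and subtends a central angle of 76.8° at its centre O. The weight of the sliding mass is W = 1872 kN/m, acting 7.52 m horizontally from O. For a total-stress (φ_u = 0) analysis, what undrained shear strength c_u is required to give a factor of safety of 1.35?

c_u = 36.2 kPa

FS = c_u·L_a·R / (W·d), so c_u = FS·W·d / (L_a·R).
Arc length L_a = R·θ = 19.8·(76.8°·π/180) = 19.8·1.3404 = 26.54 m
c_u = 1.35·1872·7.52 / (26.54·19.8) = 19004.5 / 525.50 = 36.17 kPa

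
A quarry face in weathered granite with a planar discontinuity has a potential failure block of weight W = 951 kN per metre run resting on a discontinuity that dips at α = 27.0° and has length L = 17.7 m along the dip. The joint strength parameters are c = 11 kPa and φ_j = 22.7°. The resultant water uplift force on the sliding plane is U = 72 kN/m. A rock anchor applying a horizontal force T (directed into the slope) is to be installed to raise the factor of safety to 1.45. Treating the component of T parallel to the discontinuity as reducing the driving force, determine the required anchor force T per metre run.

T = 72 kN/m

Resolving forces along and normal to the sliding plane, with the horizontal anchor force T adding T·sinα to the effective normal force and T·cosα acting up the plane against the driving force:
FS = [cL + (W cosα − U + T sinα) tanφ_j] / [W sinα − T cosα]
Without the anchor: N' = 775.3 kN/m, driving T_d = 431.7 kN/m, resisting R = 11·17.7 + 775.3·tan22.7° = 519.0 kN/m, FS = 1.20.
Setting FS = 1.45 and solving for T:
1.45·(431.7 − T cos27.0°) = 519.0 + T sin27.0°·tan22.7°
T·(sin27.0°·tan22.7° + 1.45·cos27.0°) = 1.45·431.7 − 519.0
T·(0.4540·0.4183 + 1.45·0.8910) = 626.0 − 519.0 = 107.0
T·1.4819 = 107.0
T = 72.2 kN/m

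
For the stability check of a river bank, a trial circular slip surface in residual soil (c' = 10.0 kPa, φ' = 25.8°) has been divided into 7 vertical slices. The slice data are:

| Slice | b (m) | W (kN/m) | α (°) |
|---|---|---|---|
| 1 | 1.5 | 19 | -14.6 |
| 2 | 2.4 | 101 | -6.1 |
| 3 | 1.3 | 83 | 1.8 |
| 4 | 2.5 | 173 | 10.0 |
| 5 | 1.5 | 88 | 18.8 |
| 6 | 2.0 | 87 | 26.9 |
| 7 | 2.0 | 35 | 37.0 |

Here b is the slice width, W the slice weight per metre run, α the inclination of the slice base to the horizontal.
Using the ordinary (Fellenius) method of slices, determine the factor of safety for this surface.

Ordinary method of slices: FS = Σ[c'·Δl_i + (W_i cosα_i)·tanφ'] / Σ W_i sinα_i, with Δl_i = b_i / cosα_i.
Slice 1: Δl = 1.5/cos(-14.6°) = 1.550 m; N'_1 = 19·cos(-14.6°) = 18.4; c'Δl = 15.50; W sinα = -4.8
Slice 2: Δl = 2.4/cos(-6.1°) = 2.414 m; N'_2 = 101·cos(-6.1°) = 100.4; c'Δl = 24.14; W sinα = -10.7
Slice 3: Δl = 1.3/cos1.8° = 1.301 m; N'_3 = 83·cos1.8° = 83.0; c'Δl = 13.01; W sinα = 2.6
Slice 4: Δl = 2.5/cos10.0° = 2.539 m; N'_4 = 173·cos10.0° = 170.4; c'Δl = 25.39; W sinα = 30.0
Slice 5: Δl = 1.5/cos18.8° = 1.585 m; N'_5 = 88·cos18.8° = 83.3; c'Δl = 15.85; W sinα = 28.4
Slice 6: Δl = 2.0/cos26.9° = 2.243 m; N'_6 = 87·cos26.9° = 77.6; c'Δl = 22.43; W sinα = 39.4
Slice 7: Δl = 2.0/cos37.0° = 2.504 m; N'_7 = 35·cos37.0° = 28.0; c'Δl = 25.04; W sinα = 21.1
Σc'Δl = 141.3 kN/m; ΣN' = 561.0 kN/m; ΣW sinα = 105.9 kN/m
Resisting = 141.3 + 561.0·tan25.8° = 141.3 + 271.2 = 412.5 kN/m
FS = 412.5 / 105.9 = 3.895

FS = 3.90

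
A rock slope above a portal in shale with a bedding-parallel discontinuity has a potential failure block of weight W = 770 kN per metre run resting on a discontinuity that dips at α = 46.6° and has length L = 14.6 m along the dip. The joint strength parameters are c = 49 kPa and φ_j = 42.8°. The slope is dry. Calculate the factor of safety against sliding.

FS = 2.15

Resolving the block weight along and normal to the plane and applying the Mohr–Coulomb strength on the joint:
N' = W cosα = 770·cos46.6° = 529.1 kN/m
Driving force T = W sinα = 770·sin46.6° = 559.5 kN/m
Resisting force R = c·L + N'·tanφ_j = 49·14.6 + 529.1·tan42.8° = 715.4 + 489.9 = 1205.3 kN/m
FS = R / T = 1205.3 / 559.5 = 2.154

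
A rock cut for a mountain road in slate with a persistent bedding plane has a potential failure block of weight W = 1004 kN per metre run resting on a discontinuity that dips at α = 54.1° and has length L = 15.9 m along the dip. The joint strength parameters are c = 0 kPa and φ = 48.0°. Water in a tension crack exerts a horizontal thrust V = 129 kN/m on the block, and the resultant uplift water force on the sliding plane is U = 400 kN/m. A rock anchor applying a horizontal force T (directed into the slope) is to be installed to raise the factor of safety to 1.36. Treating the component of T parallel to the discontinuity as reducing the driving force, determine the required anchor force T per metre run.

T = 657 kN/m

Resolving forces along and normal to the sliding plane, with the horizontal anchor force T adding T·sinα to the effective normal force and T·cosα acting up the plane against the driving force:
FS = [cL + (W cosα − U − V sinα + T sinα) tanφ] / [W sinα + V cosα − T cosα]
Without the anchor: N' = 84.2 kN/m, driving T_d = 888.9 kN/m, resisting R = 0·15.9 + 84.2·tan48.0° = 93.5 kN/m, FS = 0.11.
Setting FS = 1.36 and solving for T:
1.36·(888.9 − T cos54.1°) = 93.5 + T sin54.1°·tan48.0°
T·(sin54.1°·tan48.0° + 1.36·cos54.1°) = 1.36·888.9 − 93.5
T·(0.8100·1.1106 + 1.36·0.5864) = 1208.9 − 93.5 = 1115.4
T·1.6971 = 1115.4
T = 657.2 kN/m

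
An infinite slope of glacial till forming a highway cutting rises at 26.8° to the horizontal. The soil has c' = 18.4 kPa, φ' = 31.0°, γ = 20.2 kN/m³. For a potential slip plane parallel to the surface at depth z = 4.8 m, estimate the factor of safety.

For an infinite slope with a slip plane parallel to the surface (no pore pressure): FS = [c' + γz cos²β tanφ'] / [γz sinβ cosβ].
γz = 20.2·4.8 = 96.96 kN/m²
Numerator = 18.4 + 96.96·cos²26.8°·tan31.0° = 18.4 + 96.96·0.7967·0.6009 = 64.816 kPa
Denominator = 96.96·sin26.8°·cos26.8° = 96.96·0.4509·0.8926 = 39.021 kPa
FS = 64.816 / 39.021 = 1.661

FS = 1.66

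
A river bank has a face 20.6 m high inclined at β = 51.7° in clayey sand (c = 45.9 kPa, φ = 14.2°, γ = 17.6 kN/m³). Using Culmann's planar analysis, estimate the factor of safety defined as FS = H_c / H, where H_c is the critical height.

FS = 1.86

H_c = (4c/γ) · sinβ cosφ / [1 − cos(β − φ)]
    = (4·45.9/17.6) · sin51.7°·cos14.2° / [1 − cos37.5°]
    = 10.432 · 0.7608 / 0.2066 = 38.41 m
FS = H_c / H = 38.41 / 20.6 = 1.864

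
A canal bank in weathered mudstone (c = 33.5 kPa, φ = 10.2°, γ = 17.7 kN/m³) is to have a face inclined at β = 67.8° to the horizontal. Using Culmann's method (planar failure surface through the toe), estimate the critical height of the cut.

Culmann's analysis gives the critical failure plane at α_cr = (β + φ)/2 = (67.8 + 10.2)/2 = 39.0°, and the critical height
H_c = (4c/γ) · sinβ cosφ / [1 − cos(β − φ)]
    = (4·33.5/17.7) · sin67.8°·cos10.2° / [1 − cos(57.6°)]
    = 7.571 · 0.9259·0.9842 / [1 − 0.5358]
    = 7.571 · 0.9112 / 0.4642
    = 14.86 m

H_c = 14.86 m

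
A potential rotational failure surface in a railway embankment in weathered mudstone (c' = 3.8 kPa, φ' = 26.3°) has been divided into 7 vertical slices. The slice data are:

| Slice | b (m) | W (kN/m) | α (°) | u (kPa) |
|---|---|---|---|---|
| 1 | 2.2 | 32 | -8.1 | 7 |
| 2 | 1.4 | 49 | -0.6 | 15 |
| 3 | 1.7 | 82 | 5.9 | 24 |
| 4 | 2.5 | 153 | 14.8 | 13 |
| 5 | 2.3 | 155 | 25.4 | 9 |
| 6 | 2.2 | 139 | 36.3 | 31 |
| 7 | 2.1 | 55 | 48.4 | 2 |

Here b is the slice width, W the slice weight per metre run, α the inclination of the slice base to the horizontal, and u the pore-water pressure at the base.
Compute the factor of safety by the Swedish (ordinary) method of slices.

FS = 1.06

Ordinary method of slices: FS = Σ[c'·Δl_i + (W_i cosα_i − u_i·Δl_i)·tanφ'] / Σ W_i sinα_i, with Δl_i = b_i / cosα_i.
Slice 1: Δl = 2.2/cos(-8.1°) = 2.222 m; N'_1 = 32·cos(-8.1°) − 7·2.222 = 16.1; c'Δl = 8.44; W sinα = -4.5
Slice 2: Δl = 1.4/cos(-0.6°) = 1.400 m; N'_2 = 49·cos(-0.6°) − 15·1.400 = 28.0; c'Δl = 5.32; W sinα = -0.5
Slice 3: Δl = 1.7/cos5.9° = 1.709 m; N'_3 = 82·cos5.9° − 24·1.709 = 40.5; c'Δl = 6.49; W sinα = 8.4
Slice 4: Δl = 2.5/cos14.8° = 2.586 m; N'_4 = 153·cos14.8° − 13·2.586 = 114.3; c'Δl = 9.83; W sinα = 39.1
Slice 5: Δl = 2.3/cos25.4° = 2.546 m; N'_5 = 155·cos25.4° − 9·2.546 = 117.1; c'Δl = 9.68; W sinα = 66.5
Slice 6: Δl = 2.2/cos36.3° = 2.730 m; N'_6 = 139·cos36.3° − 31·2.730 = 27.4; c'Δl = 10.37; W sinα = 82.3
Slice 7: Δl = 2.1/cos48.4° = 3.163 m; N'_7 = 55·cos48.4° − 2·3.163 = 30.2; c'Δl = 12.02; W sinα = 41.1
Σc'Δl = 62.2 kN/m; ΣN' = 373.7 kN/m; ΣW sinα = 232.4 kN/m
Resisting = 62.2 + 373.7·tan26.3° = 62.2 + 184.7 = 246.8 kN/m
FS = 246.8 / 232.4 = 1.062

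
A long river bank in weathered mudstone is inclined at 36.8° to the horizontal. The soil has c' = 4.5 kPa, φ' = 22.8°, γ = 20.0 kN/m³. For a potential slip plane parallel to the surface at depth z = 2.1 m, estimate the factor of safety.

For an infinite slope with a slip plane parallel to the surface (no pore pressure): FS = [c' + γz cos²β tanφ'] / [γz sinβ cosβ].
γz = 20.0·2.1 = 42.00 kN/m²
Numerator = 4.5 + 42.00·cos²36.8°·tan22.8° = 4.5 + 42.00·0.6412·0.4204 = 15.820 kPa
Denominator = 42.00·sin36.8°·cos36.8° = 42.00·0.5990·0.8007 = 20.146 kPa
FS = 15.820 / 20.146 = 0.785

FS = 0.79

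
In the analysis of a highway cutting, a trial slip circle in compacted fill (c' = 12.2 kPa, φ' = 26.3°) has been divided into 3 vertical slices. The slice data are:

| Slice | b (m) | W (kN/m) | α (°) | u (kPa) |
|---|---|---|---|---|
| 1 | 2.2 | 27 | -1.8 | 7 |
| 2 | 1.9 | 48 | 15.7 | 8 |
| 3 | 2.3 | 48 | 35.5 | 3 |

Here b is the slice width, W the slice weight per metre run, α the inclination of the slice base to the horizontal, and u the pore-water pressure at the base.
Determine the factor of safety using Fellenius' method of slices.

FS = 3.03

Ordinary method of slices: FS = Σ[c'·Δl_i + (W_i cosα_i − u_i·Δl_i)·tanφ'] / Σ W_i sinα_i, with Δl_i = b_i / cosα_i.
Slice 1: Δl = 2.2/cos(-1.8°) = 2.201 m; N'_1 = 27·cos(-1.8°) − 7·2.201 = 11.6; c'Δl = 26.85; W sinα = -0.8
Slice 2: Δl = 1.9/cos15.7° = 1.974 m; N'_2 = 48·cos15.7° − 8·1.974 = 30.4; c'Δl = 24.08; W sinα = 13.0
Slice 3: Δl = 2.3/cos35.5° = 2.825 m; N'_3 = 48·cos35.5° − 3·2.825 = 30.6; c'Δl = 34.47; W sinα = 27.9
Σc'Δl = 85.4 kN/m; ΣN' = 72.6 kN/m; ΣW sinα = 40.0 kN/m
Resisting = 85.4 + 72.6·tan26.3° = 85.4 + 35.9 = 121.3 kN/m
FS = 121.3 / 40.0 = 3.031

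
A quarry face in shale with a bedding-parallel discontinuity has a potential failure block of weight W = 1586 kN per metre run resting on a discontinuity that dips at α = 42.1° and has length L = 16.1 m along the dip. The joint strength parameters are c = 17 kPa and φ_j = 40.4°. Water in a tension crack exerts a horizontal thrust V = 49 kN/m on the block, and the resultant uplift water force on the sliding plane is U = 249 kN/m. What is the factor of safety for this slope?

Resolving the block weight along and normal to the plane and applying the Mohr–Coulomb strength on the joint:
N' = W cosα − U − V sinα = 1586·cos42.1° − 249 − 49·sin42.1° = 894.9 kN/m
Driving force T = W sinα + V cosα = 1586·sin42.1° + 49·cos42.1° = 1099.7 kN/m
Resisting force R = c·L + N'·tanφ_j = 17·16.1 + 894.9·tan40.4° = 273.7 + 761.6 = 1035.3 kN/m
FS = R / T = 1035.3 / 1099.7 = 0.942

FS = 0.94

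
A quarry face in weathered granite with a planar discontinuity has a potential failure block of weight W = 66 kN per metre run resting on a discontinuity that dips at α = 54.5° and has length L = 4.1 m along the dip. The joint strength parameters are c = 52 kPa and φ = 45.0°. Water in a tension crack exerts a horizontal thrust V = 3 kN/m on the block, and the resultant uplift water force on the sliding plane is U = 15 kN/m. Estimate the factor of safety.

FS = 4.22

Resolving the block weight along and normal to the plane and applying the Mohr–Coulomb strength on the joint:
N' = W cosα − U − V sinα = 66·cos54.5° − 15 − 3·sin54.5° = 20.9 kN/m
Driving force T = W sinα + V cosα = 66·sin54.5° + 3·cos54.5° = 55.5 kN/m
Resisting force R = c·L + N'·tanφ = 52·4.1 + 20.9·tan45.0° = 213.2 + 20.9 = 234.1 kN/m
FS = R / T = 234.1 / 55.5 = 4.220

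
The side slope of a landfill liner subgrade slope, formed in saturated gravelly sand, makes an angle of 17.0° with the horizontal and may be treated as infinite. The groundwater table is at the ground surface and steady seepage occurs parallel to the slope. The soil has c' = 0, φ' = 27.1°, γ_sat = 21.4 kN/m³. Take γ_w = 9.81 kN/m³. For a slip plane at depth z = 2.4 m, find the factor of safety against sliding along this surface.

FS = 0.91

With seepage parallel to the slope and the water table at the surface, the effective normal stress on the slip plane uses the buoyant unit weight γ' = γ_sat − γ_w while the driving shear stress uses γ_sat:
FS = [c' + γ' z cos²β tanφ'] / [γ_sat z sinβ cosβ]
(For c' = 0 this reduces to FS = (γ'/γ_sat)·tanφ'/tanβ.)
γ' = 21.4 − 9.81 = 11.59 kN/m³
Numerator = 0.0 + 11.59·2.4·cos²17.0°·tan27.1° = 0.0 + 11.59·2.4·0.9145·0.5117 = 13.017 kPa
Denominator = 21.4·2.4·sin17.0°·cos17.0° = 21.4·2.4·0.2924·0.9563 = 14.360 kPa
FS = 13.017 / 14.360 = 0.907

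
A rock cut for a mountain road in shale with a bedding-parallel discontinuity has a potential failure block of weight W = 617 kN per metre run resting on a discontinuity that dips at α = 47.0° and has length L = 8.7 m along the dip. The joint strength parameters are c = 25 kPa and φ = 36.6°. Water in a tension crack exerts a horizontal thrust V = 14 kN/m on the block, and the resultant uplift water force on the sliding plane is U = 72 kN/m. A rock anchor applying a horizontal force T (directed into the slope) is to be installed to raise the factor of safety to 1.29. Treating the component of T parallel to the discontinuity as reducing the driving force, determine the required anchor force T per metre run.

Resolving forces along and normal to the sliding plane, with the horizontal anchor force T adding T·sinα to the effective normal force and T·cosα acting up the plane against the driving force:
FS = [cL + (W cosα − U − V sinα + T sinα) tanφ] / [W sinα + V cosα − T cosα]
Without the anchor: N' = 338.6 kN/m, driving T_d = 460.8 kN/m, resisting R = 25·8.7 + 338.6·tan36.6° = 468.9 kN/m, FS = 1.02.
Setting FS = 1.29 and solving for T:
1.29·(460.8 − T cos47.0°) = 468.9 + T sin47.0°·tan36.6°
T·(sin47.0°·tan36.6° + 1.29·cos47.0°) = 1.29·460.8 − 468.9
T·(0.7314·0.7427 + 1.29·0.6820) = 594.4 − 468.9 = 125.5
T·1.4229 = 125.5
T = 88.2 kN/m

T = 88 kN/m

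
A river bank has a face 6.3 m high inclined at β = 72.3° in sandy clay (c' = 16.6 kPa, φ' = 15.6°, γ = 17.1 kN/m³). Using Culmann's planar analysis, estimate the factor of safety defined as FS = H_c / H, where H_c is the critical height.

H_c = (4c'/γ) · sinβ cosφ' / [1 − cos(β − φ')]
    = (4·16.6/17.1) · sin72.3°·cos15.6° / [1 − cos56.7°]
    = 3.883 · 0.9176 / 0.4510 = 7.90 m
FS = H_c / H = 7.90 / 6.3 = 1.254

FS = 1.25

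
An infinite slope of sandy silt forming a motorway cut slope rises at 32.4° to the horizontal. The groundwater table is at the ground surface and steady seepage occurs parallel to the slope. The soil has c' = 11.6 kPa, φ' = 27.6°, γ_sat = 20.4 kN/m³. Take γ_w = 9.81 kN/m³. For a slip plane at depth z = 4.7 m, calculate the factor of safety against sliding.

FS = 0.70

With seepage parallel to the slope and the water table at the surface, the effective normal stress on the slip plane uses the buoyant unit weight γ' = γ_sat − γ_w while the driving shear stress uses γ_sat:
FS = [c' + γ' z cos²β tanφ'] / [γ_sat z sinβ cosβ]
γ' = 20.4 − 9.81 = 10.59 kN/m³
Numerator = 11.6 + 10.59·4.7·cos²32.4°·tan27.6° = 11.6 + 10.59·4.7·0.7129·0.5228 = 30.150 kPa
Denominator = 20.4·4.7·sin32.4°·cos32.4° = 20.4·4.7·0.5358·0.8443 = 43.377 kPa
FS = 30.150 / 43.377 = 0.695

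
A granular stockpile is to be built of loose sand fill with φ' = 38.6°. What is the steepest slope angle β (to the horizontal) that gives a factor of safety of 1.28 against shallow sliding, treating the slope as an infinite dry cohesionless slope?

β = 32.0°

For an infinite dry cohesionless slope FS = tanφ'/tanβ, so tanβ = tanφ' / FS.
tanβ = tan38.6° / 1.28 = 0.7983 / 1.28 = 0.6237
β = arctan(0.6237) = 31.95°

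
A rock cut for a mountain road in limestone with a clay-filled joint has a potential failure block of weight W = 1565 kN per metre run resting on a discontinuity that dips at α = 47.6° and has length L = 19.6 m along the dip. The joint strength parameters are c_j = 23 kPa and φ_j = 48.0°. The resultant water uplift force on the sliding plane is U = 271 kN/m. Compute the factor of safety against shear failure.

FS = 1.14

Resolving the block weight along and normal to the plane and applying the Mohr–Coulomb strength on the joint:
N' = W cosα − U = 1565·cos47.6° − 271 = 784.3 kN/m
Driving force T = W sinα = 1565·sin47.6° = 1155.7 kN/m
Resisting force R = c_j·L + N'·tanφ_j = 23·19.6 + 784.3·tan48.0° = 450.8 + 871.0 = 1321.8 kN/m
FS = R / T = 1321.8 / 1155.7 = 1.144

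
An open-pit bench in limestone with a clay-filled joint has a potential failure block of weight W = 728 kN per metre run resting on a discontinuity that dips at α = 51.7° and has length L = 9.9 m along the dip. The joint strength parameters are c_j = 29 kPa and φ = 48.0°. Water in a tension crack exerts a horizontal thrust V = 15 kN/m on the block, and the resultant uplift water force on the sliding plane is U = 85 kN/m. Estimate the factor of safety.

FS = 1.17

Resolving the block weight along and normal to the plane and applying the Mohr–Coulomb strength on the joint:
N' = W cosα − U − V sinα = 728·cos51.7° − 85 − 15·sin51.7° = 354.4 kN/m
Driving force T = W sinα + V cosα = 728·sin51.7° + 15·cos51.7° = 580.6 kN/m
Resisting force R = c_j·L + N'·tanφ = 29·9.9 + 354.4·tan48.0° = 287.1 + 393.6 = 680.7 kN/m
FS = R / T = 680.7 / 580.6 = 1.172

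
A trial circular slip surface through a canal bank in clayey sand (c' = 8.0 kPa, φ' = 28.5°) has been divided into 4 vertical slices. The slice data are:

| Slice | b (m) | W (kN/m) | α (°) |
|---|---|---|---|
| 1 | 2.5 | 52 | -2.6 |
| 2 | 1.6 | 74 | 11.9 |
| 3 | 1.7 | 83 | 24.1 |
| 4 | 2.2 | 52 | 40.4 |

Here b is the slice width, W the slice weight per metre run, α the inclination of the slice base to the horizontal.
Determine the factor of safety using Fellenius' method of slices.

FS = 2.50

Ordinary method of slices: FS = Σ[c'·Δl_i + (W_i cosα_i)·tanφ'] / Σ W_i sinα_i, with Δl_i = b_i / cosα_i.
Slice 1: Δl = 2.5/cos(-2.6°) = 2.503 m; N'_1 = 52·cos(-2.6°) = 51.9; c'Δl = 20.02; W sinα = -2.4
Slice 2: Δl = 1.6/cos11.9° = 1.635 m; N'_2 = 74·cos11.9° = 72.4; c'Δl = 13.08; W sinα = 15.3
Slice 3: Δl = 1.7/cos24.1° = 1.862 m; N'_3 = 83·cos24.1° = 75.8; c'Δl = 14.90; W sinα = 33.9
Slice 4: Δl = 2.2/cos40.4° = 2.889 m; N'_4 = 52·cos40.4° = 39.6; c'Δl = 23.11; W sinα = 33.7
Σc'Δl = 71.1 kN/m; ΣN' = 239.7 kN/m; ΣW sinα = 80.5 kN/m
Resisting = 71.1 + 239.7·tan28.5° = 71.1 + 130.2 = 201.3 kN/m
FS = 201.3 / 80.5 = 2.500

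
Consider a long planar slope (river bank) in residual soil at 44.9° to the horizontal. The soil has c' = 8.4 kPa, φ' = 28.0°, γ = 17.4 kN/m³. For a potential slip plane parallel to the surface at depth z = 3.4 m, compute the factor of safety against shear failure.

For an infinite slope with a slip plane parallel to the surface (no pore pressure): FS = [c' + γz cos²β tanφ'] / [γz sinβ cosβ].
γz = 17.4·3.4 = 59.16 kN/m²
Numerator = 8.4 + 59.16·cos²44.9°·tan28.0° = 8.4 + 59.16·0.5017·0.5317 = 24.183 kPa
Denominator = 59.16·sin44.9°·cos44.9° = 59.16·0.7059·0.7083 = 29.580 kPa
FS = 24.183 / 29.580 = 0.818

FS = 0.82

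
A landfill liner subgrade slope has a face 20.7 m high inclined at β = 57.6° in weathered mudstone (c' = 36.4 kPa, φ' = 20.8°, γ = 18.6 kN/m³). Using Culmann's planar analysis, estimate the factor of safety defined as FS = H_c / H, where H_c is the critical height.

FS = 1.50

H_c = (4c'/γ) · sinβ cosφ' / [1 − cos(β − φ')]
    = (4·36.4/18.6) · sin57.6°·cos20.8° / [1 − cos36.8°]
    = 7.828 · 0.7893 / 0.1993 = 31.01 m
FS = H_c / H = 31.01 / 20.7 = 1.498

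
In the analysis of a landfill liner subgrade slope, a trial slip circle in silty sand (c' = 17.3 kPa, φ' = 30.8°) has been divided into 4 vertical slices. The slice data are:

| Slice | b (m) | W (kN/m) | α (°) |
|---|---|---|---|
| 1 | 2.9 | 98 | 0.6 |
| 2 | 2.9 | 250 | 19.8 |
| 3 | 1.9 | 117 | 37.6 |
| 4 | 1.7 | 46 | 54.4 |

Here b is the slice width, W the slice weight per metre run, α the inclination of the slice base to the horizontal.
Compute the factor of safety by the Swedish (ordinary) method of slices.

FS = 2.39

Ordinary method of slices: FS = Σ[c'·Δl_i + (W_i cosα_i)·tanφ'] / Σ W_i sinα_i, with Δl_i = b_i / cosα_i.
Slice 1: Δl = 2.9/cos0.6° = 2.900 m; N'_1 = 98·cos0.6° = 98.0; c'Δl = 50.17; W sinα = 1.0
Slice 2: Δl = 2.9/cos19.8° = 3.082 m; N'_2 = 250·cos19.8° = 235.2; c'Δl = 53.32; W sinα = 84.7
Slice 3: Δl = 1.9/cos37.6° = 2.398 m; N'_3 = 117·cos37.6° = 92.7; c'Δl = 41.49; W sinα = 71.4
Slice 4: Δl = 1.7/cos54.4° = 2.920 m; N'_4 = 46·cos54.4° = 26.8; c'Δl = 50.52; W sinα = 37.4
Σc'Δl = 195.5 kN/m; ΣN' = 452.7 kN/m; ΣW sinα = 194.5 kN/m
Resisting = 195.5 + 452.7·tan30.8° = 195.5 + 269.9 = 465.4 kN/m
FS = 465.4 / 194.5 = 2.393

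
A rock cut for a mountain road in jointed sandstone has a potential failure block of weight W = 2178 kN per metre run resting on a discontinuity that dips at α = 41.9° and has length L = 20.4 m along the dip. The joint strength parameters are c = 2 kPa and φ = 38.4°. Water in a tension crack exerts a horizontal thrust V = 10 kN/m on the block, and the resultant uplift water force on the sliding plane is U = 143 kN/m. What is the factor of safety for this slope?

FS = 0.83

Resolving the block weight along and normal to the plane and applying the Mohr–Coulomb strength on the joint:
N' = W cosα − U − V sinα = 2178·cos41.9° − 143 − 10·sin41.9° = 1471.4 kN/m
Driving force T = W sinα + V cosα = 2178·sin41.9° + 10·cos41.9° = 1462.0 kN/m
Resisting force R = c·L + N'·tanφ = 2·20.4 + 1471.4·tan38.4° = 40.8 + 1166.2 = 1207.0 kN/m
FS = R / T = 1207.0 / 1462.0 = 0.826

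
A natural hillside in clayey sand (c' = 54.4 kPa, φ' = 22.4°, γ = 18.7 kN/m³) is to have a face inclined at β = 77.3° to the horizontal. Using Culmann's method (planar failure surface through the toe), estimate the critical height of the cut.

Culmann's analysis gives the critical failure plane at α_cr = (β + φ')/2 = (77.3 + 22.4)/2 = 49.8°, and the critical height
H_c = (4c'/γ) · sinβ cosφ' / [1 − cos(β − φ')]
    = (4·54.4/18.7) · sin77.3°·cos22.4° / [1 − cos(54.9°)]
    = 11.636 · 0.9755·0.9245 / [1 − 0.5750]
    = 11.636 · 0.9019 / 0.4250
    = 24.69 m

H_c = 24.69 m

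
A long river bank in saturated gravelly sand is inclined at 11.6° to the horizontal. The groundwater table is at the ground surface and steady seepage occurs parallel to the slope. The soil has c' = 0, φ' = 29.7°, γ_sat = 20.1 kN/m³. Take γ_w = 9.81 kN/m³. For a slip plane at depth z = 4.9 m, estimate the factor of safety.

FS = 1.42

With seepage parallel to the slope and the water table at the surface, the effective normal stress on the slip plane uses the buoyant unit weight γ' = γ_sat − γ_w while the driving shear stress uses γ_sat:
FS = [c' + γ' z cos²β tanφ'] / [γ_sat z sinβ cosβ]
(For c' = 0 this reduces to FS = (γ'/γ_sat)·tanφ'/tanβ.)
γ' = 20.1 − 9.81 = 10.29 kN/m³
Numerator = 0.0 + 10.29·4.9·cos²11.6°·tan29.7° = 0.0 + 10.29·4.9·0.9596·0.5704 = 27.597 kPa
Denominator = 20.1·4.9·sin11.6°·cos11.6° = 20.1·4.9·0.2011·0.9796 = 19.400 kPa
FS = 27.597 / 19.400 = 1.423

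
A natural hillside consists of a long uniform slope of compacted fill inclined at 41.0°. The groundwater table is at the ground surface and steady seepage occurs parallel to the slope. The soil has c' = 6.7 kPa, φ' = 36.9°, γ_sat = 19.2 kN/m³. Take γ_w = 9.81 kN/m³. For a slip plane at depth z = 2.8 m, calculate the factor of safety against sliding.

FS = 0.67

With seepage parallel to the slope and the water table at the surface, the effective normal stress on the slip plane uses the buoyant unit weight γ' = γ_sat − γ_w while the driving shear stress uses γ_sat:
FS = [c' + γ' z cos²β tanφ'] / [γ_sat z sinβ cosβ]
γ' = 19.2 − 9.81 = 9.39 kN/m³
Numerator = 6.7 + 9.39·2.8·cos²41.0°·tan36.9° = 6.7 + 9.39·2.8·0.5696·0.7508 = 17.944 kPa
Denominator = 19.2·2.8·sin41.0°·cos41.0° = 19.2·2.8·0.6561·0.7547 = 26.618 kPa
FS = 17.944 / 26.618 = 0.674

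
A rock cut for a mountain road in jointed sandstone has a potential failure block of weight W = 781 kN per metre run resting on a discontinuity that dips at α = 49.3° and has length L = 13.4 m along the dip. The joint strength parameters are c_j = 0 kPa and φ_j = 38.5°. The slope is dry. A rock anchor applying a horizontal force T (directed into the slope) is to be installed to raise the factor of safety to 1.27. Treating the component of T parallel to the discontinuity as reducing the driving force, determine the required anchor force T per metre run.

Resolving forces along and normal to the sliding plane, with the horizontal anchor force T adding T·sinα to the effective normal force and T·cosα acting up the plane against the driving force:
FS = [c_jL + (W cosα + T sinα) tanφ_j] / [W sinα − T cosα]
Without the anchor: N' = 509.3 kN/m, driving T_d = 592.1 kN/m, resisting R = 0·13.4 + 509.3·tan38.5° = 405.1 kN/m, FS = 0.68.
Setting FS = 1.27 and solving for T:
1.27·(592.1 − T cos49.3°) = 405.1 + T sin49.3°·tan38.5°
T·(sin49.3°·tan38.5° + 1.27·cos49.3°) = 1.27·592.1 − 405.1
T·(0.7581·0.7954 + 1.27·0.6521) = 752.0 − 405.1 = 346.9
T·1.4312 = 346.9
T = 242.4 kN/m

T = 242 kN/m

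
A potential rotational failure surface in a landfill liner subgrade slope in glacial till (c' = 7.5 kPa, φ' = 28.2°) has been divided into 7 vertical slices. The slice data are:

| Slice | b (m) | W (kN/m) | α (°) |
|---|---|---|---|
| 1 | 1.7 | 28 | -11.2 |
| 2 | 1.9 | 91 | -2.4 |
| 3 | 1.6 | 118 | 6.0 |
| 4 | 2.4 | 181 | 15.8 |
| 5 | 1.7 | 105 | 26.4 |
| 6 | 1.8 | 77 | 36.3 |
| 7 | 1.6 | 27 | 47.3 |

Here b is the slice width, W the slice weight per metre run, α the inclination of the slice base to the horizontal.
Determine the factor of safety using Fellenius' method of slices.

FS = 2.55

Ordinary method of slices: FS = Σ[c'·Δl_i + (W_i cosα_i)·tanφ'] / Σ W_i sinα_i, with Δl_i = b_i / cosα_i.
Slice 1: Δl = 1.7/cos(-11.2°) = 1.733 m; N'_1 = 28·cos(-11.2°) = 27.5; c'Δl = 13.00; W sinα = -5.4
Slice 2: Δl = 1.9/cos(-2.4°) = 1.902 m; N'_2 = 91·cos(-2.4°) = 90.9; c'Δl = 14.26; W sinα = -3.8
Slice 3: Δl = 1.6/cos6.0° = 1.609 m; N'_3 = 118·cos6.0° = 117.4; c'Δl = 12.07; W sinα = 12.3
Slice 4: Δl = 2.4/cos15.8° = 2.494 m; N'_4 = 181·cos15.8° = 174.2; c'Δl = 18.71; W sinα = 49.3
Slice 5: Δl = 1.7/cos26.4° = 1.898 m; N'_5 = 105·cos26.4° = 94.0; c'Δl = 14.23; W sinα = 46.7
Slice 6: Δl = 1.8/cos36.3° = 2.233 m; N'_6 = 77·cos36.3° = 62.1; c'Δl = 16.75; W sinα = 45.6
Slice 7: Δl = 1.6/cos47.3° = 2.359 m; N'_7 = 27·cos47.3° = 18.3; c'Δl = 17.69; W sinα = 19.8
Σc'Δl = 106.7 kN/m; ΣN' = 584.3 kN/m; ΣW sinα = 164.5 kN/m
Resisting = 106.7 + 584.3·tan28.2° = 106.7 + 313.3 = 420.0 kN/m
FS = 420.0 / 164.5 = 2.554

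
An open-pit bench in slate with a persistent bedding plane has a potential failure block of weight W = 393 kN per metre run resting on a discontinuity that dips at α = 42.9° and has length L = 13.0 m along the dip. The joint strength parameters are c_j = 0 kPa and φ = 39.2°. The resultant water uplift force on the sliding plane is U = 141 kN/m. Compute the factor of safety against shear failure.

FS = 0.45

Resolving the block weight along and normal to the plane and applying the Mohr–Coulomb strength on the joint:
N' = W cosα − U = 393·cos42.9° − 141 = 146.9 kN/m
Driving force T = W sinα = 393·sin42.9° = 267.5 kN/m
Resisting force R = c_j·L + N'·tanφ = 0·13.0 + 146.9·tan39.2° = 0.0 + 119.8 = 119.8 kN/m
FS = R / T = 119.8 / 267.5 = 0.448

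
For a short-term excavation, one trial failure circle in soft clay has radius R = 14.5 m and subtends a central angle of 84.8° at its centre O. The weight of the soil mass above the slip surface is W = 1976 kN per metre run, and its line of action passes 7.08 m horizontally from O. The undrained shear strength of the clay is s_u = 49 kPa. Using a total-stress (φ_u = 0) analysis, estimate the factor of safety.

FS = 1.09

Taking moments about the centre O, the resisting moment is provided by the undrained shear strength acting along the arc:
Arc length L_a = R·θ = 14.5·(84.8°·π/180) = 14.5·1.4800 = 21.46 m
M_R = s_u·L_a·R = 49·21.46·14.5 = 15247.7 kN·m/m
M_D = W·d = 1976·7.08 = 13990.1 kN·m/m
FS = M_R / M_D = 15247.7 / 13990.1 = 1.090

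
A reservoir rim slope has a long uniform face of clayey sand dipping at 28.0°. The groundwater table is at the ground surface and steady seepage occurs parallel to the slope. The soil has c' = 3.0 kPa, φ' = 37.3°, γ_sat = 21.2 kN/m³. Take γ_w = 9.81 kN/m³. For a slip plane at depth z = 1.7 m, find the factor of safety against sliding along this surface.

With seepage parallel to the slope and the water table at the surface, the effective normal stress on the slip plane uses the buoyant unit weight γ' = γ_sat − γ_w while the driving shear stress uses γ_sat:
FS = [c' + γ' z cos²β tanφ'] / [γ_sat z sinβ cosβ]
γ' = 21.2 − 9.81 = 11.39 kN/m³
Numerator = 3.0 + 11.39·1.7·cos²28.0°·tan37.3° = 3.0 + 11.39·1.7·0.7796·0.7618 = 14.500 kPa
Denominator = 21.2·1.7·sin28.0°·cos28.0° = 21.2·1.7·0.4695·0.8829 = 14.939 kPa
FS = 14.500 / 14.939 = 0.971

FS = 0.97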